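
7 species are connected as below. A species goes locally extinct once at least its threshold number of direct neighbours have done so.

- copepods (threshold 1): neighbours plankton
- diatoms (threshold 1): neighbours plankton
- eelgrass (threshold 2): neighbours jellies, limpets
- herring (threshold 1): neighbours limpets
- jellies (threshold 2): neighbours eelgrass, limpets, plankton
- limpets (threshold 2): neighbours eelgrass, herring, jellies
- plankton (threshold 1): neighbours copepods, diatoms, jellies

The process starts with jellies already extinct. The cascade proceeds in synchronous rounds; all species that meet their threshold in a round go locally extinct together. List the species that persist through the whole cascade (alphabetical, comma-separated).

eelgrass, herring, limpets

Round 1 — jellies goes locally extinct (initial).
Round 2 — checking thresholds:
  eelgrass: 1 of 2 neighbours < 2, below threshold.
  limpets: 1 of 3 neighbours < 2, below threshold.
  plankton: 1 of 3 neighbours ≥ 1, goes locally extinct.
Round 3 — checking thresholds:
  copepods: 1 of 1 neighbours ≥ 1, goes locally extinct.
  diatoms: 1 of 1 neighbours ≥ 1, goes locally extinct.
  eelgrass: 1 of 2 neighbours < 2, below threshold.
  limpets: 1 of 3 neighbours < 2, below threshold.
Round 4 — no new extinctions; cascade stops.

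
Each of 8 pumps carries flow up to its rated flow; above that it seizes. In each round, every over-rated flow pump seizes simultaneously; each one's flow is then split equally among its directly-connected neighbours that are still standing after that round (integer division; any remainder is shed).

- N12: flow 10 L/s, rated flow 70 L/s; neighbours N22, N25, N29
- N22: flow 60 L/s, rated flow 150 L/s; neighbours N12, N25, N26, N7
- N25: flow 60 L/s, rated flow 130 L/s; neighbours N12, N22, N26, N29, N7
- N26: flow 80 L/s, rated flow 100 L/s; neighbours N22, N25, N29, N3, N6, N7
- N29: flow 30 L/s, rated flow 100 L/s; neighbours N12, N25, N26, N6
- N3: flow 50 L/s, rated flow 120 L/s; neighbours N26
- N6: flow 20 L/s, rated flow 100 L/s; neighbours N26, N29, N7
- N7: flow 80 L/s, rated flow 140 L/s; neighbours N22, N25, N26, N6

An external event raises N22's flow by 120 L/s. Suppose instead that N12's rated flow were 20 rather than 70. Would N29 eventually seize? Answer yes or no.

yes

With N12's rated flow at 20:
Round 1 — N22 at 180 > 150. N22 seizes.
  N22 sheds 180 L/s to N12, N25, N26, N7: 45 each.
    N12: 10+45 = 55 > 20
    N25: 60+45 = 105 ≤ 130
    N26: 80+45 = 125 > 100
    N7: 80+45 = 125 ≤ 140
Round 2 — N12, N26 seize.
  N12 sheds 55 L/s to N25, N29: 27 each (1 lost).
    N25: 105+27 = 132 > 130
    N29: 30+27 = 57 ≤ 100
  N26 sheds 125 L/s to N25, N29, N3, N6, N7: 25 each.
    N25: 132+25 = 157 > 130
    N29: 57+25 = 82 ≤ 100
    N3: 50+25 = 75 ≤ 120
    N6: 20+25 = 45 ≤ 100
    N7: 125+25 = 150 > 140
Round 3 — N25, N7 seize.
  N25 sheds 157 L/s to N29: 157 each.
    N29: 82+157 = 239 > 100
  N7 sheds 150 L/s to N6: 150 each.
    N6: 45+150 = 195 > 100
Round 4 — N29, N6 seize.
  N29 sheds 239 L/s: no online neighbours, lost.
  N6 sheds 195 L/s: no online neighbours, lost.
No further seizures.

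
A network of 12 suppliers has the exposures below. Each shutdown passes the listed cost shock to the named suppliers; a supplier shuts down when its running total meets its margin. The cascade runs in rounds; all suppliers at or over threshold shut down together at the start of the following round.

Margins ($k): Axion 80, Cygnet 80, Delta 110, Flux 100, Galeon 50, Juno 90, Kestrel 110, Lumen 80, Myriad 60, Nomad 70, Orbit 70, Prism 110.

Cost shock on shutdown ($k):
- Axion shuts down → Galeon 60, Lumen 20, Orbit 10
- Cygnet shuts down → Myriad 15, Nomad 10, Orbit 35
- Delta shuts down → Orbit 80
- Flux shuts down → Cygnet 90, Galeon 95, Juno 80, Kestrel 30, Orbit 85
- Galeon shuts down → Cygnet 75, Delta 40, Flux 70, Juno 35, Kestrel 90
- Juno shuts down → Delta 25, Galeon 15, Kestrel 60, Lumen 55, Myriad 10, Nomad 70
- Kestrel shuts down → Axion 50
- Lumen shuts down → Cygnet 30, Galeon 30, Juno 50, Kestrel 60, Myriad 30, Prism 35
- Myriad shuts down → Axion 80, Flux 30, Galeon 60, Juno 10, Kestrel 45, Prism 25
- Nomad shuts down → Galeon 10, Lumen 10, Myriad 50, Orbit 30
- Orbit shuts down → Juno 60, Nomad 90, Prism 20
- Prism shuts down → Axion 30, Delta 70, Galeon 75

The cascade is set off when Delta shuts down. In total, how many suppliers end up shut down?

3

Round 1 — Delta shuts down (initial).
  Orbit: +80 → 80 ≥ 70
Round 2 — Orbit shuts down.
  Juno: +60 → 60 < 90
  Nomad: +90 → 90 ≥ 70
  Prism: +20 → 20 < 110
Round 3 — Nomad shuts down.
  Galeon: +10 → 10 < 50
  Lumen: +10 → 10 < 80
  Myriad: +50 → 50 < 60
No further shutdowns.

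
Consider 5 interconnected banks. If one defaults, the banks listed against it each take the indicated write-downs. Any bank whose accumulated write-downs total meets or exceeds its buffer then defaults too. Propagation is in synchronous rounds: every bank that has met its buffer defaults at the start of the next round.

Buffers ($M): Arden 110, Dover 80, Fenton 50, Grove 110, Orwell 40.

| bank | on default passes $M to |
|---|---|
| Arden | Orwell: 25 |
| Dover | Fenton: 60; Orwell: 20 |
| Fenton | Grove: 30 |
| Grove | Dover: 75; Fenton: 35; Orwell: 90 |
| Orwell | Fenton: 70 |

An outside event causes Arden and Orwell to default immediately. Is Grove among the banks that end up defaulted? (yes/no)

Round 1 — Arden, Orwell default (initial).
  Fenton: +70 → 70 ≥ 50
Round 2 — Fenton defaults.
  Grove: +30 → 30 < 110
No further defaults.

no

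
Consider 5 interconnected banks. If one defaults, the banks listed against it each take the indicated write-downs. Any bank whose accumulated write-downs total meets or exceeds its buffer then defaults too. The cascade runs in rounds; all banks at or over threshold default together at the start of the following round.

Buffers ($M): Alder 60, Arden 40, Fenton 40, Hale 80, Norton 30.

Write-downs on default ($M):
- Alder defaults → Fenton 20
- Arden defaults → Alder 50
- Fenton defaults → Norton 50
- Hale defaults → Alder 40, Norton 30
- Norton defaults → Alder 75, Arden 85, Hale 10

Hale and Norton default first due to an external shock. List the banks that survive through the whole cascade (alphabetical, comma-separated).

Fenton

Round 1 — Hale, Norton default (initial).
  Alder: +40+75 → 115 ≥ 60
  Arden: +85 → 85 ≥ 40
Round 2 — Alder, Arden default.
  Fenton: +20 → 20 < 40
No further defaults.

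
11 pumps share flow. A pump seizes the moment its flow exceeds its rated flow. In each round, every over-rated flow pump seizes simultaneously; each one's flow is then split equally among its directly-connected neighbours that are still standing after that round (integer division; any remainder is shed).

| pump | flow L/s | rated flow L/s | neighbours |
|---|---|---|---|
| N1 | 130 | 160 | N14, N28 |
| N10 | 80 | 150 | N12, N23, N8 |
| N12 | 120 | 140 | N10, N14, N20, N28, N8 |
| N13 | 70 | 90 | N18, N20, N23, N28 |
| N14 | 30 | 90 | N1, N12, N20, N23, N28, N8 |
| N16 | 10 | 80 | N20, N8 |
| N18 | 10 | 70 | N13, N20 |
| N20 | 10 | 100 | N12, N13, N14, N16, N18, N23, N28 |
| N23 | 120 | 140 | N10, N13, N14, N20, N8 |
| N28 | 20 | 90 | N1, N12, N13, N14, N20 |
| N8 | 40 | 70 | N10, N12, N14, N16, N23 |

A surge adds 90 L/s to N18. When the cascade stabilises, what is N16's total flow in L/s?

Round 1 — N18 at 100 > 70. N18 seizes.
  N18 sheds 100 L/s to N13, N20: 50 each.
    N13: 70+50 = 120 > 90
    N20: 10+50 = 60 ≤ 100
Round 2 — N13 seizes.
  N13 sheds 120 L/s to N20, N23, N28: 40 each.
    N20: 60+40 = 100 ≤ 100
    N23: 120+40 = 160 > 140
    N28: 20+40 = 60 ≤ 90
Round 3 — N23 seizes.
  N23 sheds 160 L/s to N10, N14, N20, N8: 40 each.
    N10: 80+40 = 120 ≤ 150
    N14: 30+40 = 70 ≤ 90
    N20: 100+40 = 140 > 100
    N8: 40+40 = 80 > 70
Round 4 — N20, N8 seize.
  N20 sheds 140 L/s to N12, N14, N16, N28: 35 each.
    N12: 120+35 = 155 > 140
    N14: 70+35 = 105 > 90
    N16: 10+35 = 45 ≤ 80
    N28: 60+35 = 95 > 90
  N8 sheds 80 L/s to N10, N12, N14, N16: 20 each.
    N10: 120+20 = 140 ≤ 150
    N12: 155+20 = 175 > 140
    N14: 105+20 = 125 > 90
    N16: 45+20 = 65 ≤ 80
Round 5 — N12, N14, N28 seize.
  N12 sheds 175 L/s to N10: 175 each.
    N10: 140+175 = 315 > 150
  N14 sheds 125 L/s to N1: 125 each.
    N1: 130+125 = 255 > 160
  N28 sheds 95 L/s to N1: 95 each.
    N1: 255+95 = 350 > 160
Round 6 — N1, N10 seize.
  N1 sheds 350 L/s: no online neighbours, lost.
  N10 sheds 315 L/s: no online neighbours, lost.
No further seizures.

65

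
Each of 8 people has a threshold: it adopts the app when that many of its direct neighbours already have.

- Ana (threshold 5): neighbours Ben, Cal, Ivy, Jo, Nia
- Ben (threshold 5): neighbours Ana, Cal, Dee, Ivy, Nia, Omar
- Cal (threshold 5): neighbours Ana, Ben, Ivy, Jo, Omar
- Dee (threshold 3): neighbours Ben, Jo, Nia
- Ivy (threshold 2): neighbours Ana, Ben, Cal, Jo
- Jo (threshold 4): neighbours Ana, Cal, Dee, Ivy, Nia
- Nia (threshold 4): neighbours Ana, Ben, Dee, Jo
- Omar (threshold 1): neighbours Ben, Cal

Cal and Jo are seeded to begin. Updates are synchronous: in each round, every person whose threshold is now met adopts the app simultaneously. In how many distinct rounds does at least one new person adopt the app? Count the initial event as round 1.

Round 1 — Cal, Jo adopt the app (initial).
Round 2 — checking thresholds:
  Ana: 2 of 5 neighbours < 5, below threshold.
  Ben: 1 of 6 neighbours < 5, below threshold.
  Dee: 1 of 3 neighbours < 3, below threshold.
  Ivy: 2 of 4 neighbours ≥ 2, adopts the app.
  Nia: 1 of 4 neighbours < 4, below threshold.
  Omar: 1 of 2 neighbours ≥ 1, adopts the app.
Round 3 — no new adoptions; cascade stops.

2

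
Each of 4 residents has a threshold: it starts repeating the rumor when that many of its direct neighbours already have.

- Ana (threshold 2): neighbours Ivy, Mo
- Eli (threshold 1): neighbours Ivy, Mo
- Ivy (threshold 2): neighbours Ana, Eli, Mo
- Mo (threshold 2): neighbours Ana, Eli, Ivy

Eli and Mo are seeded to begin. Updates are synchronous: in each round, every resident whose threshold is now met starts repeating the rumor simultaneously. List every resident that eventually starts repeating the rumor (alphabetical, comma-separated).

Ana, Eli, Ivy, Mo

Round 1 — Eli, Mo start repeating the rumor (initial).
Round 2 — checking thresholds:
  Ana: 1 of 2 neighbours < 2, holds.
  Ivy: 2 of 3 neighbours ≥ 2, starts repeating the rumor.
Round 3 — checking thresholds:
  Ana: 2 of 2 neighbours ≥ 2, starts repeating the rumor.
Round 4 — no new spreads; cascade stops.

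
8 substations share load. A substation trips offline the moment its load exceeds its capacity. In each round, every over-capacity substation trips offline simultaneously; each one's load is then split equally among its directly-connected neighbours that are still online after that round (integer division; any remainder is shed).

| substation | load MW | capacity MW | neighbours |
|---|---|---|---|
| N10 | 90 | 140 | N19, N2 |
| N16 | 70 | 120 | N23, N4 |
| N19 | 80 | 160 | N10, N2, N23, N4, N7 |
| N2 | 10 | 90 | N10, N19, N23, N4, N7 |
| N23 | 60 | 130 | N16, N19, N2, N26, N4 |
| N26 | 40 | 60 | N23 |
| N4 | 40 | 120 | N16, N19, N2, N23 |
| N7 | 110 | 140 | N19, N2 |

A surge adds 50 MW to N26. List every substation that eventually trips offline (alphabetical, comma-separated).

Round 1 — N26 at 90 > 60. N26 trips offline.
  N26 sheds 90 MW to N23: 90 each.
    N23: 60+90 = 150 > 130
Round 2 — N23 trips offline.
  N23 sheds 150 MW to N16, N19, N2, N4: 37 each (2 lost).
    N16: 70+37 = 107 ≤ 120
    N19: 80+37 = 117 ≤ 160
    N2: 10+37 = 47 ≤ 90
    N4: 40+37 = 77 ≤ 120
No further trips.

N23, N26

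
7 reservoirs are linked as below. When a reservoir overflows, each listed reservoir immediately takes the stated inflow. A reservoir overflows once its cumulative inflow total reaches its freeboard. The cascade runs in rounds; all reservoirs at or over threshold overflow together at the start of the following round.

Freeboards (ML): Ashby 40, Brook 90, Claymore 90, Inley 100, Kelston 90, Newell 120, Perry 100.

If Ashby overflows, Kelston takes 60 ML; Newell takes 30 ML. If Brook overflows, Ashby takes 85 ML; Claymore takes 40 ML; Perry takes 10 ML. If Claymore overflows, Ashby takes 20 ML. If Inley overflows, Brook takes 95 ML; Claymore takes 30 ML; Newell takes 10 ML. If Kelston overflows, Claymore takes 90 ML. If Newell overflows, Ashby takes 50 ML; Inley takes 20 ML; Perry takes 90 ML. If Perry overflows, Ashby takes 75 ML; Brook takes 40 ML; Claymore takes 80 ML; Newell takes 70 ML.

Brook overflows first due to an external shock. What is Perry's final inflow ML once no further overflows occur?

Round 1 — Brook overflows (initial).
  Ashby: +85 → 85 ≥ 40
  Claymore: +40 → 40 < 90
  Perry: +10 → 10 < 100
Round 2 — Ashby overflows.
  Kelston: +60 → 60 < 90
  Newell: +30 → 30 < 120
No further overflows.

10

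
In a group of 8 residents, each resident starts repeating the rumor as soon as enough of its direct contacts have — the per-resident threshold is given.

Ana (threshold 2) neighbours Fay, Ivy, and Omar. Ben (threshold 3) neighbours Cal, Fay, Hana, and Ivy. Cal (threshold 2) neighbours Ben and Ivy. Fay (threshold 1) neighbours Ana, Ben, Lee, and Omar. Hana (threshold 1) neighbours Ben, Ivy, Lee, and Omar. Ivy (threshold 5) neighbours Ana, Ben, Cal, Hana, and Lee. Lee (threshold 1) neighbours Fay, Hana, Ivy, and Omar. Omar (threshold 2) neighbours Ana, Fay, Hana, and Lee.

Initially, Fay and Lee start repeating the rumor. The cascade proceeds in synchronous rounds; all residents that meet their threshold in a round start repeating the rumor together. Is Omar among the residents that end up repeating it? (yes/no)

Round 1 — Fay, Lee start repeating the rumor (initial).
Round 2 — checking thresholds:
  Ana: 1 of 3 neighbours < 2, holds.
  Ben: 1 of 4 neighbours < 3, holds.
  Hana: 1 of 4 neighbours ≥ 1, starts repeating the rumor.
  Ivy: 1 of 5 neighbours < 5, holds.
  Omar: 2 of 4 neighbours ≥ 2, starts repeating the rumor.
Round 3 — checking thresholds:
  Ana: 2 of 3 neighbours ≥ 2, starts repeating the rumor.
  Ben: 2 of 4 neighbours < 3, holds.
  Ivy: 2 of 5 neighbours < 5, holds.
Round 4 — no new spreads; cascade stops.

yes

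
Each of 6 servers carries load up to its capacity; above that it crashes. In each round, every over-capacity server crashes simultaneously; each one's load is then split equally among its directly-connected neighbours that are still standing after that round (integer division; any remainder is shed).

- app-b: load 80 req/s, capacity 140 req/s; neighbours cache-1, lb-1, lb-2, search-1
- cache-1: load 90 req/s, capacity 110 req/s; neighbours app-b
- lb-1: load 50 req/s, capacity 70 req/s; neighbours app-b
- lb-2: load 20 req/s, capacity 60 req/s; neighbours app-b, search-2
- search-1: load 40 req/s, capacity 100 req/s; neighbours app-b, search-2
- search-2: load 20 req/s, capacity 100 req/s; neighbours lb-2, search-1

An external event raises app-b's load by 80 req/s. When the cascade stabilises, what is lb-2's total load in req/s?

Round 1 — app-b at 160 > 140. app-b crashes.
  app-b sheds 160 req/s to cache-1, lb-1, lb-2, search-1: 40 each.
    cache-1: 90+40 = 130 > 110
    lb-1: 50+40 = 90 > 70
    lb-2: 20+40 = 60 ≤ 60
    search-1: 40+40 = 80 ≤ 100
Round 2 — cache-1, lb-1 crash.
  cache-1 sheds 130 req/s: no online neighbours, lost.
  lb-1 sheds 90 req/s: no online neighbours, lost.
No further crashes.

60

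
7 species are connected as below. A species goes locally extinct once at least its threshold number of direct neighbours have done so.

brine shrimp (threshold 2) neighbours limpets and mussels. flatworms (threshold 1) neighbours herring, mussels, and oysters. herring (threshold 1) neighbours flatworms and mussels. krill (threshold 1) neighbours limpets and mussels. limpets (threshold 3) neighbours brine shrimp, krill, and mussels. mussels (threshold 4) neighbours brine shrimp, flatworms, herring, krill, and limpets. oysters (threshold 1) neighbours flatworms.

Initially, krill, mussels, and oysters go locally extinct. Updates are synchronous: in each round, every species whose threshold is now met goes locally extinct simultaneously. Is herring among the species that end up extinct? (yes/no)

Round 1 — krill, mussels, oysters go locally extinct (initial).
Round 2 — checking thresholds:
  brine shrimp: 1 of 2 neighbours < 2, not yet.
  flatworms: 2 of 3 neighbours ≥ 1, goes locally extinct.
  herring: 1 of 2 neighbours ≥ 1, goes locally extinct.
  limpets: 2 of 3 neighbours < 3, not yet.
Round 3 — no new extinctions; cascade stops.

yes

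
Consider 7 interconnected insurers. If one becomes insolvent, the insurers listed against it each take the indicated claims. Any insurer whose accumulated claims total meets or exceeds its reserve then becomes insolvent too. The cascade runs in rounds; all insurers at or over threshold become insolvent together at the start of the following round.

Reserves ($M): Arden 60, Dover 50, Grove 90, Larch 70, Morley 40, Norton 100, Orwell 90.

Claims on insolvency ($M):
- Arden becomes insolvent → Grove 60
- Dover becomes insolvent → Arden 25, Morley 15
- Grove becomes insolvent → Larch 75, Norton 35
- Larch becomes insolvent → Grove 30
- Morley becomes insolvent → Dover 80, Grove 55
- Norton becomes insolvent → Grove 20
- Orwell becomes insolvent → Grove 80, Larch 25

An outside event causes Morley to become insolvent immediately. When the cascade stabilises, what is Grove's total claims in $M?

Round 1 — Morley becomes insolvent (initial).
  Dover: +80 → 80 ≥ 50
  Grove: +55 → 55 < 90
Round 2 — Dover becomes insolvent.
  Arden: +25 → 25 < 60
No further insolvencies.

55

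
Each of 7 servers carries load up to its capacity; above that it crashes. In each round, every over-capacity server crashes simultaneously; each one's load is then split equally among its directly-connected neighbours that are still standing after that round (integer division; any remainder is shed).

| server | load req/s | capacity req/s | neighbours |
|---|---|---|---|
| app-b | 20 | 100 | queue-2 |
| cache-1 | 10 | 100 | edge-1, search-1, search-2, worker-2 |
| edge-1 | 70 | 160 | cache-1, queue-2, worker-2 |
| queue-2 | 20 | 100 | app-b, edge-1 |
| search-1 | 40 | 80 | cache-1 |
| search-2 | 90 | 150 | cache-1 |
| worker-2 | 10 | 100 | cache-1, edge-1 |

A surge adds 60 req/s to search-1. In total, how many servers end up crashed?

2

Round 1 — search-1 at 100 > 80. search-1 crashes.
  search-1 sheds 100 req/s to cache-1: 100 each.
    cache-1: 10+100 = 110 > 100
Round 2 — cache-1 crashes.
  cache-1 sheds 110 req/s to edge-1, search-2, worker-2: 36 each (2 lost).
    edge-1: 70+36 = 106 ≤ 160
    search-2: 90+36 = 126 ≤ 150
    worker-2: 10+36 = 46 ≤ 100
No further crashes.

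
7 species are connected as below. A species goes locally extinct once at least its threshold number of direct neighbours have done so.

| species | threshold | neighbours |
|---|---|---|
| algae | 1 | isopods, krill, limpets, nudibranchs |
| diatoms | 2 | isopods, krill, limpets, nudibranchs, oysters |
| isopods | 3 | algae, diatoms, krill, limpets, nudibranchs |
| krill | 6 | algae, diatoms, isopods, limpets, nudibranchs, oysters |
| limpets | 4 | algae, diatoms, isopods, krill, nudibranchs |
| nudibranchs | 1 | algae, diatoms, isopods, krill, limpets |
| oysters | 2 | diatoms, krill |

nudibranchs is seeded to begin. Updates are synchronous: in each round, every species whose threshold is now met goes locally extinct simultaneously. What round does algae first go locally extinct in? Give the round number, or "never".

Round 1 — nudibranchs goes locally extinct (initial).
Round 2 — checking thresholds:
  algae: 1 of 4 neighbours ≥ 1, goes locally extinct.
  diatoms: 1 of 5 neighbours < 2, not yet.
  isopods: 1 of 5 neighbours < 3, not yet.
  krill: 1 of 6 neighbours < 6, not yet.
  limpets: 1 of 5 neighbours < 4, not yet.
Round 3 — no new extinctions; cascade stops.

2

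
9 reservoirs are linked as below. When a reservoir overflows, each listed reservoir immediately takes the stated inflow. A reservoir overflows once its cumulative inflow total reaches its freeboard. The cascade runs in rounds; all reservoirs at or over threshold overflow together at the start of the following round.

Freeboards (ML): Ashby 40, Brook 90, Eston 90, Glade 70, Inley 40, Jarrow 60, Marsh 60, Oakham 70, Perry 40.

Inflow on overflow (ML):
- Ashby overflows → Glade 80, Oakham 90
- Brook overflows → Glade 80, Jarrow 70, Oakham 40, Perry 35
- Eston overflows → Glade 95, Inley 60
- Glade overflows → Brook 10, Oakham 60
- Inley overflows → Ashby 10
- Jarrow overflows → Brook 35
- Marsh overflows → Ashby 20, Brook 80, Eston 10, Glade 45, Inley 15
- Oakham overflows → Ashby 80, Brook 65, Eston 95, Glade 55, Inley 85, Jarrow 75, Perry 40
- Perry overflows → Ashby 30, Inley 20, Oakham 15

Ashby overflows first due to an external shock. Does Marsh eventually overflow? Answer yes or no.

no

Round 1 — Ashby overflows (initial).
  Glade: +80 → 80 ≥ 70
  Oakham: +90 → 90 ≥ 70
Round 2 — Glade, Oakham overflow.
  Brook: +10+65 → 75 < 90
  Eston: +95 → 95 ≥ 90
  Inley: +85 → 85 ≥ 40
  Jarrow: +75 → 75 ≥ 60
  Perry: +40 → 40 ≥ 40
Round 3 — Eston, Inley, Jarrow, Perry overflow.
  Brook: +35 → 110 ≥ 90
Round 4 — Brook overflows.
No further overflows.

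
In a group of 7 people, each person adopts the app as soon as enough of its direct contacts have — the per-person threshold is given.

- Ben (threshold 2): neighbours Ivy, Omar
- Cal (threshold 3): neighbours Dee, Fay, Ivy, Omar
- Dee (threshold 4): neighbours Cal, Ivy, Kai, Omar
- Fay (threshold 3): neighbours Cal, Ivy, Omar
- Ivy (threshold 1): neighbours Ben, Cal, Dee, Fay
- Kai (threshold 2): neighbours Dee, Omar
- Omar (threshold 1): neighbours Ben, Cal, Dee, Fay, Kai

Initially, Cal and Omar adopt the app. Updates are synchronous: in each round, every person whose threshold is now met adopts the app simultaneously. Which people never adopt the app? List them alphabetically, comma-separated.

Round 1 — Cal, Omar adopt the app (initial).
Round 2 — checking thresholds:
  Ben: 1 of 2 neighbours < 2, not yet.
  Dee: 2 of 4 neighbours < 4, not yet.
  Fay: 2 of 3 neighbours < 3, not yet.
  Ivy: 1 of 4 neighbours ≥ 1, adopts the app.
  Kai: 1 of 2 neighbours < 2, not yet.
Round 3 — checking thresholds:
  Ben: 2 of 2 neighbours ≥ 2, adopts the app.
  Dee: 3 of 4 neighbours < 4, not yet.
  Fay: 3 of 3 neighbours ≥ 3, adopts the app.
  Kai: 1 of 2 neighbours < 2, not yet.
Round 4 — no new adoptions; cascade stops.

Dee, Kai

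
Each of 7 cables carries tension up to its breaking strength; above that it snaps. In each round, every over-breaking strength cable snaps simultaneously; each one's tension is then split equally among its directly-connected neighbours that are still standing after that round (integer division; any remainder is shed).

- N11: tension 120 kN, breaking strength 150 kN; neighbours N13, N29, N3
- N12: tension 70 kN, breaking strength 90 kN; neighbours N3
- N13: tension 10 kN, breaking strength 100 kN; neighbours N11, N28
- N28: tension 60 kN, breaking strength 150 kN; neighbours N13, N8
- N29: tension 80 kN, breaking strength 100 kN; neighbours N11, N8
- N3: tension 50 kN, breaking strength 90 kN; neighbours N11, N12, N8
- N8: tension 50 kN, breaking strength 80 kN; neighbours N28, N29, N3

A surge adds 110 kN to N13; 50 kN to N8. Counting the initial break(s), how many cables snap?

7

Round 1 — N13 at 120 > 100; N8 at 100 > 80. N13, N8 snap.
  N13 sheds 120 kN to N11, N28: 60 each.
    N11: 120+60 = 180 > 150
    N28: 60+60 = 120 ≤ 150
  N8 sheds 100 kN to N28, N29, N3: 33 each (1 lost).
    N28: 120+33 = 153 > 150
    N29: 80+33 = 113 > 100
    N3: 50+33 = 83 ≤ 90
Round 2 — N11, N28, N29 snap.
  N11 sheds 180 kN to N3: 180 each.
    N3: 83+180 = 263 > 90
  N28 sheds 153 kN: no online neighbours, lost.
  N29 sheds 113 kN: no online neighbours, lost.
Round 3 — N3 snaps.
  N3 sheds 263 kN to N12: 263 each.
    N12: 70+263 = 333 > 90
Round 4 — N12 snaps.
  N12 sheds 333 kN: no online neighbours, lost.
No further breaks.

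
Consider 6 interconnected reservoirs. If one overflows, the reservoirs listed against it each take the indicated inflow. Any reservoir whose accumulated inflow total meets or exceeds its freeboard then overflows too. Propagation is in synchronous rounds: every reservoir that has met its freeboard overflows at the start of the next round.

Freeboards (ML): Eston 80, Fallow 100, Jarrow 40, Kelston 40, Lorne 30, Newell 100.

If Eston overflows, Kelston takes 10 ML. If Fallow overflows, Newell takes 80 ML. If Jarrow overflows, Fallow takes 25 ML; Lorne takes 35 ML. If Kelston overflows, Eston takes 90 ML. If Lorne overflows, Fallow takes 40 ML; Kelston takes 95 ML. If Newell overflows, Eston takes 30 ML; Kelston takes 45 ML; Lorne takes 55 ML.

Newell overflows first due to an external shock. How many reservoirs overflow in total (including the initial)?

Round 1 — Newell overflows (initial).
  Eston: +30 → 30 < 80
  Kelston: +45 → 45 ≥ 40
  Lorne: +55 → 55 ≥ 30
Round 2 — Kelston, Lorne overflow.
  Eston: +90 → 120 ≥ 80
  Fallow: +40 → 40 < 100
Round 3 — Eston overflows.
No further overflows.

4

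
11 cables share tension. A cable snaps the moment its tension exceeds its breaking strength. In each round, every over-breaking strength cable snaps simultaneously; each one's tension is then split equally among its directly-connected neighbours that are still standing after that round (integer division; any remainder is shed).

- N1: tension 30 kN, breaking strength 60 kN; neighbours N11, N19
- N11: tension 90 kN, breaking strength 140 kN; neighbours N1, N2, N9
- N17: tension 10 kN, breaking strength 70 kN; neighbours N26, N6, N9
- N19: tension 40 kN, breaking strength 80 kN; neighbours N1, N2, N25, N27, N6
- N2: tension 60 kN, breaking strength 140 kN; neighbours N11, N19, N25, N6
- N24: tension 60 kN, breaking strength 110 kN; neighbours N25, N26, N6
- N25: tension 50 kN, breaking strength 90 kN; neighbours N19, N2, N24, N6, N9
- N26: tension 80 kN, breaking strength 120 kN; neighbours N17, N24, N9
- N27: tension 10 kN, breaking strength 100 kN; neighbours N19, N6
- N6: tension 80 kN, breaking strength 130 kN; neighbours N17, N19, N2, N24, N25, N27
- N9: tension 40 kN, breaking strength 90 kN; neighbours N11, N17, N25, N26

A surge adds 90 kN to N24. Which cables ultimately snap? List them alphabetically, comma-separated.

N1, N11, N17, N19, N2, N24, N25, N26, N6, N9

Round 1 — N24 at 150 > 110. N24 snaps.
  N24 sheds 150 kN to N25, N26, N6: 50 each.
    N25: 50+50 = 100 > 90
    N26: 80+50 = 130 > 120
    N6: 80+50 = 130 ≤ 130
Round 2 — N25, N26 snap.
  N25 sheds 100 kN to N19, N2, N6, N9: 25 each.
    N19: 40+25 = 65 ≤ 80
    N2: 60+25 = 85 ≤ 140
    N6: 130+25 = 155 > 130
    N9: 40+25 = 65 ≤ 90
  N26 sheds 130 kN to N17, N9: 65 each.
    N17: 10+65 = 75 > 70
    N9: 65+65 = 130 > 90
Round 3 — N17, N6, N9 snap.
  N17 sheds 75 kN: no online neighbours, lost.
  N6 sheds 155 kN to N19, N2, N27: 51 each (2 lost).
    N19: 65+51 = 116 > 80
    N2: 85+51 = 136 ≤ 140
    N27: 10+51 = 61 ≤ 100
  N9 sheds 130 kN to N11: 130 each.
    N11: 90+130 = 220 > 140
Round 4 — N11, N19 snap.
  N11 sheds 220 kN to N1, N2: 110 each.
    N1: 30+110 = 140 > 60
    N2: 136+110 = 246 > 140
  N19 sheds 116 kN to N1, N2, N27: 38 each (2 lost).
    N1: 140+38 = 178 > 60
    N2: 246+38 = 284 > 140
    N27: 61+38 = 99 ≤ 100
Round 5 — N1, N2 snap.
  N1 sheds 178 kN: no online neighbours, lost.
  N2 sheds 284 kN: no online neighbours, lost.
No further breaks.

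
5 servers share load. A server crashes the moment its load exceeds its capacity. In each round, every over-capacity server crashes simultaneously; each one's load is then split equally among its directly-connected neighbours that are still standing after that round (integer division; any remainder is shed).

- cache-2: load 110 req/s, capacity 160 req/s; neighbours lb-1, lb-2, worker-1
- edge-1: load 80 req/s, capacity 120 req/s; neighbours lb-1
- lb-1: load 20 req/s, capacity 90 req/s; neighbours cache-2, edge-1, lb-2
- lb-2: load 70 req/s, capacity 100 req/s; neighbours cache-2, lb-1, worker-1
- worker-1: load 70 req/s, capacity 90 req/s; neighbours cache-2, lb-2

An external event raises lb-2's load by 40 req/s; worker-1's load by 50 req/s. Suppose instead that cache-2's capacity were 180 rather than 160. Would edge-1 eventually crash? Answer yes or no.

yes

With cache-2's capacity at 180:
Round 1 — lb-2 at 110 > 100; worker-1 at 120 > 90. lb-2, worker-1 crash.
  lb-2 sheds 110 req/s to cache-2, lb-1: 55 each.
    cache-2: 110+55 = 165 ≤ 180
    lb-1: 20+55 = 75 ≤ 90
  worker-1 sheds 120 req/s to cache-2: 120 each.
    cache-2: 165+120 = 285 > 180
Round 2 — cache-2 crashes.
  cache-2 sheds 285 req/s to lb-1: 285 each.
    lb-1: 75+285 = 360 > 90
Round 3 — lb-1 crashes.
  lb-1 sheds 360 req/s to edge-1: 360 each.
    edge-1: 80+360 = 440 > 120
Round 4 — edge-1 crashes.
  edge-1 sheds 440 req/s: no online neighbours, lost.
No further crashes.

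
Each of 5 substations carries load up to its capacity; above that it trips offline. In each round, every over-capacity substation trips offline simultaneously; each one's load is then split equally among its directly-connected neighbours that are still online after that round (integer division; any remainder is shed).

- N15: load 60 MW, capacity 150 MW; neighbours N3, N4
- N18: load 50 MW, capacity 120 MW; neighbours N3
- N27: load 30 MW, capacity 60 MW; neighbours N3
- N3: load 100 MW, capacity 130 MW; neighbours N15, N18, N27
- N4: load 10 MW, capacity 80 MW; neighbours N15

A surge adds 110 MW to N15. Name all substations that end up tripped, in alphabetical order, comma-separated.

Round 1 — N15 at 170 > 150. N15 trips offline.
  N15 sheds 170 MW to N3, N4: 85 each.
    N3: 100+85 = 185 > 130
    N4: 10+85 = 95 > 80
Round 2 — N3, N4 trip offline.
  N3 sheds 185 MW to N18, N27: 92 each (1 lost).
    N18: 50+92 = 142 > 120
    N27: 30+92 = 122 > 60
  N4 sheds 95 MW: no online neighbours, lost.
Round 3 — N18, N27 trip offline.
  N18 sheds 142 MW: no online neighbours, lost.
  N27 sheds 122 MW: no online neighbours, lost.
No further trips.

N15, N18, N27, N3, N4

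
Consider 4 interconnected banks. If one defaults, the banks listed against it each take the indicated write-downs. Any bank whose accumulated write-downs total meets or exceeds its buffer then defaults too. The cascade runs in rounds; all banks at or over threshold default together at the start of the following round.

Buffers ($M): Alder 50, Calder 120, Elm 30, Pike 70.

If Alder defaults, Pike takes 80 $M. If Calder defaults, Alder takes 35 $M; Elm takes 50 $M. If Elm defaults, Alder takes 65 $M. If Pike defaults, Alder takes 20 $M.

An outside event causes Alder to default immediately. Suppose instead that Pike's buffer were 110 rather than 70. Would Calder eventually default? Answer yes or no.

no

With Pike's buffer at 110:
Round 1 — Alder defaults (initial).
  Pike: +80 → 80 < 110
No further defaults.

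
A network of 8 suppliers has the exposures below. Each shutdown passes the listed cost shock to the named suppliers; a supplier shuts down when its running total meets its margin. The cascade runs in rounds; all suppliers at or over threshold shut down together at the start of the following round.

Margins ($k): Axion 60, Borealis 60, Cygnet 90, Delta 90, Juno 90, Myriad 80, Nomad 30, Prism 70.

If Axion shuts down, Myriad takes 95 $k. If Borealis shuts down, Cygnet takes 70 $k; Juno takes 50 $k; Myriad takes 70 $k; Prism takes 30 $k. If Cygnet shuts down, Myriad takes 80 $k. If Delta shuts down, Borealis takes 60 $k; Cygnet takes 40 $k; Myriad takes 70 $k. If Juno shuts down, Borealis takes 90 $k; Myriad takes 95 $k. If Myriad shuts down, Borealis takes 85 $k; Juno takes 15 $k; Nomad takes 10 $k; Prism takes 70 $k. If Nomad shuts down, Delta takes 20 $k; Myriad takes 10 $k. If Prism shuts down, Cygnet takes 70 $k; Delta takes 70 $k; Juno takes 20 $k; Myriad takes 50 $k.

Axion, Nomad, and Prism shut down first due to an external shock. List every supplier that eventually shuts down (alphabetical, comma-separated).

Axion, Borealis, Cygnet, Delta, Myriad, Nomad, Prism

Round 1 — Axion, Nomad, Prism shut down (initial).
  Cygnet: +70 → 70 < 90
  Delta: +20+70 → 90 ≥ 90
  Juno: +20 → 20 < 90
  Myriad: +95+10+50 → 155 ≥ 80
Round 2 — Delta, Myriad shut down.
  Borealis: +60+85 → 145 ≥ 60
  Cygnet: +40 → 110 ≥ 90
  Juno: +15 → 35 < 90
Round 3 — Borealis, Cygnet shut down.
  Juno: +50 → 85 < 90
No further shutdowns.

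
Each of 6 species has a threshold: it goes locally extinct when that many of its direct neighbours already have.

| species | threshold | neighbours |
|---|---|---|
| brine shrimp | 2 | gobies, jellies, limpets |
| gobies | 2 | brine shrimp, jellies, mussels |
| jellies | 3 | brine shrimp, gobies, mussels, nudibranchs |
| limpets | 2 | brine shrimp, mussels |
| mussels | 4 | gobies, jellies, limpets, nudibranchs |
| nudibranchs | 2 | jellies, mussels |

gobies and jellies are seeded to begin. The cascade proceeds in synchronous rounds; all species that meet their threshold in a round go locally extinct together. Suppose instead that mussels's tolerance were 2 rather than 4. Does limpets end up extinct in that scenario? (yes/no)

With mussels's tolerance at 2:
Round 1 — gobies, jellies go locally extinct (initial).
Round 2 — checking thresholds:
  brine shrimp: 2 of 3 neighbours ≥ 2, goes locally extinct.
  mussels: 2 of 4 neighbours ≥ 2, goes locally extinct.
  nudibranchs: 1 of 2 neighbours < 2, holds.
Round 3 — checking thresholds:
  limpets: 2 of 2 neighbours ≥ 2, goes locally extinct.
  nudibranchs: 2 of 2 neighbours ≥ 2, goes locally extinct.
Round 4 — no new extinctions; cascade stops.

yes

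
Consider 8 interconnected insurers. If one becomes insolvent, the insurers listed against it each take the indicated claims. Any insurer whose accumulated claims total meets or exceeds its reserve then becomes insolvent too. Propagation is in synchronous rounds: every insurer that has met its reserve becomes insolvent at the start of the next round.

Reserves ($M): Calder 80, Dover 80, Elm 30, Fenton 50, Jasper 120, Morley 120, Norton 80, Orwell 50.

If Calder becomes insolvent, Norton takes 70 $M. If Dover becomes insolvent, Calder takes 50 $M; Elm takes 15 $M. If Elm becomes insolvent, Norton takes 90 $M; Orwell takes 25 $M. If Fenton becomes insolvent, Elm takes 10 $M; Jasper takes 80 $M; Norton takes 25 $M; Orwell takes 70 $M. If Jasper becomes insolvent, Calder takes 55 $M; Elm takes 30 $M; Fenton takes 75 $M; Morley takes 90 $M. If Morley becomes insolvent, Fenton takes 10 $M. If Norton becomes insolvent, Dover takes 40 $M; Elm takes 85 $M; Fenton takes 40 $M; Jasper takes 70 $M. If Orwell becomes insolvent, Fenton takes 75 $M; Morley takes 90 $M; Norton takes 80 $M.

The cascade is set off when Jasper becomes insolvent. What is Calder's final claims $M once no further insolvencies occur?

55

Round 1 — Jasper becomes insolvent (initial).
  Calder: +55 → 55 < 80
  Elm: +30 → 30 ≥ 30
  Fenton: +75 → 75 ≥ 50
  Morley: +90 → 90 < 120
Round 2 — Elm, Fenton become insolvent.
  Norton: +90+25 → 115 ≥ 80
  Orwell: +25+70 → 95 ≥ 50
Round 3 — Norton, Orwell become insolvent.
  Dover: +40 → 40 < 80
  Morley: +90 → 180 ≥ 120
Round 4 — Morley becomes insolvent.
No further insolvencies.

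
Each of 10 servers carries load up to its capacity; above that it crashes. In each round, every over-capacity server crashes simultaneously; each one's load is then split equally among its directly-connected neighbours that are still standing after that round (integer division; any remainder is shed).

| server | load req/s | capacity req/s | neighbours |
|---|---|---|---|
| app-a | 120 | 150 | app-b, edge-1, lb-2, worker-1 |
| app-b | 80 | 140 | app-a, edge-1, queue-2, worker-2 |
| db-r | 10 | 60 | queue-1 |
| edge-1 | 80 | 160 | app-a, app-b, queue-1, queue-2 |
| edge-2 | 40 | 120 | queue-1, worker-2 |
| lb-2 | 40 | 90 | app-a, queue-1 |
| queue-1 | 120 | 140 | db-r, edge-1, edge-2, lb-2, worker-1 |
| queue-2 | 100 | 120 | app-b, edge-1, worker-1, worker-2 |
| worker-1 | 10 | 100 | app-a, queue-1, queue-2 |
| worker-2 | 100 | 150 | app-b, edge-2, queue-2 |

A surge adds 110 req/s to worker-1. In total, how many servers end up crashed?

9

Round 1 — worker-1 at 120 > 100. worker-1 crashes.
  worker-1 sheds 120 req/s to app-a, queue-1, queue-2: 40 each.
    app-a: 120+40 = 160 > 150
    queue-1: 120+40 = 160 > 140
    queue-2: 100+40 = 140 > 120
Round 2 — app-a, queue-1, queue-2 crash.
  app-a sheds 160 req/s to app-b, edge-1, lb-2: 53 each (1 lost).
    app-b: 80+53 = 133 ≤ 140
    edge-1: 80+53 = 133 ≤ 160
    lb-2: 40+53 = 93 > 90
  queue-1 sheds 160 req/s to db-r, edge-1, edge-2, lb-2: 40 each.
    db-r: 10+40 = 50 ≤ 60
    edge-1: 133+40 = 173 > 160
    edge-2: 40+40 = 80 ≤ 120
    lb-2: 93+40 = 133 > 90
  queue-2 sheds 140 req/s to app-b, edge-1, worker-2: 46 each (2 lost).
    app-b: 133+46 = 179 > 140
    edge-1: 173+46 = 219 > 160
    worker-2: 100+46 = 146 ≤ 150
Round 3 — app-b, edge-1, lb-2 crash.
  app-b sheds 179 req/s to worker-2: 179 each.
    worker-2: 146+179 = 325 > 150
  edge-1 sheds 219 req/s: no online neighbours, lost.
  lb-2 sheds 133 req/s: no online neighbours, lost.
Round 4 — worker-2 crashes.
  worker-2 sheds 325 req/s to edge-2: 325 each.
    edge-2: 80+325 = 405 > 120
Round 5 — edge-2 crashes.
  edge-2 sheds 405 req/s: no online neighbours, lost.
No further crashes.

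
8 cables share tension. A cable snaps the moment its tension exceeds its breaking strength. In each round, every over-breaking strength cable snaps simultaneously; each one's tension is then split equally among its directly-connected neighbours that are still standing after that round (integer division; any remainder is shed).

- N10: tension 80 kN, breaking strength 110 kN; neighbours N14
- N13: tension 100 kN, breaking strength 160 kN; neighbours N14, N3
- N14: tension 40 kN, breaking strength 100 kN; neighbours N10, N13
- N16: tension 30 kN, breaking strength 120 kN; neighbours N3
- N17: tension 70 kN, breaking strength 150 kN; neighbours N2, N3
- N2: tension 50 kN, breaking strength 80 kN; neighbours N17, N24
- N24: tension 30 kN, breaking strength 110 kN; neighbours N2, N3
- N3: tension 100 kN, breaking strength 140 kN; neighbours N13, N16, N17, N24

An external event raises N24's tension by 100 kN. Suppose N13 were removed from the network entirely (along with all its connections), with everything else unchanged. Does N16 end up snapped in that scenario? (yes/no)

no

With N13 removed:
Round 1 — N24 at 130 > 110. N24 snaps.
  N24 sheds 130 kN to N2, N3: 65 each.
    N2: 50+65 = 115 > 80
    N3: 100+65 = 165 > 140
Round 2 — N2, N3 snap.
  N2 sheds 115 kN to N17: 115 each.
    N17: 70+115 = 185 > 150
  N3 sheds 165 kN to N16, N17: 82 each (1 lost).
    N16: 30+82 = 112 ≤ 120
    N17: 185+82 = 267 > 150
Round 3 — N17 snaps.
  N17 sheds 267 kN: no online neighbours, lost.
No further breaks.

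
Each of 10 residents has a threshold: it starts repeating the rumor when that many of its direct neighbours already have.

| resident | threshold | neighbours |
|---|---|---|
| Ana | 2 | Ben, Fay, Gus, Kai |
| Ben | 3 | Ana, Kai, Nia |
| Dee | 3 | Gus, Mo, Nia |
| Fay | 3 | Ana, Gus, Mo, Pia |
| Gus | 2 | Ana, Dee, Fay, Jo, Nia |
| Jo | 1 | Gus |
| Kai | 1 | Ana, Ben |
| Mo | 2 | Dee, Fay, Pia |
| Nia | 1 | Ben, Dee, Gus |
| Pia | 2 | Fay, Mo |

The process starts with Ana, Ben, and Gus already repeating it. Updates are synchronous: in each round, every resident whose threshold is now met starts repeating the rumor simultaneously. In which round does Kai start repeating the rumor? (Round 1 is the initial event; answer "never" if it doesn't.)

2

Round 1 — Ana, Ben, Gus start repeating the rumor (initial).
Round 2 — checking thresholds:
  Dee: 1 of 3 neighbours < 3, below threshold.
  Fay: 2 of 4 neighbours < 3, below threshold.
  Jo: 1 of 1 neighbours ≥ 1, starts repeating the rumor.
  Kai: 2 of 2 neighbours ≥ 1, starts repeating the rumor.
  Nia: 2 of 3 neighbours ≥ 1, starts repeating the rumor.
Round 3 — no new spreads; cascade stops.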